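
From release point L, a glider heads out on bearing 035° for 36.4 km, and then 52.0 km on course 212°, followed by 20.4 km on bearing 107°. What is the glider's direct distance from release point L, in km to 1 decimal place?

24.0 km

Leg 1 (035°, 36.4 km): east 36.4 sin 35° = 20.88, north 36.4 cos 35° = 29.82
Leg 2 (212°, 52.0 km): east 52.0 sin 212° = -27.56, north 52.0 cos 212° = -44.10
Leg 3 (107°, 20.4 km): east 20.4 sin 107° = 19.51, north 20.4 cos 107° = -5.96
Net: 12.83 east, -20.25 north. Distance = √((12.83)² + (-20.25)²) = 23.969 km.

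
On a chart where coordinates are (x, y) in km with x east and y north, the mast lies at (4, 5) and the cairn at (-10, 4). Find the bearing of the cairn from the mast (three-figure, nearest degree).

266°

Δeast = -10 − 4 = -14.00; Δnorth = 4 − 5 = -1.00.
Bearing = atan2(Δeast, Δnorth) mod 360° = 265.91° ≈ 266°.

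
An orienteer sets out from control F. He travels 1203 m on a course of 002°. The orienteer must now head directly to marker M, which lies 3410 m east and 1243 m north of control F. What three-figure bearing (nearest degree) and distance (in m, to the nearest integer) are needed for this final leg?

089°, 3368 m

Leg 1 (002°, 1203 m): east 1203 sin 2° = 41.98, north 1203 cos 2° = 1202.27
Current position: (41.98, 1202.27). Target: (3410, 1243). Remaining: Δeast = 3368.02, Δnorth = 40.73.
Bearing = atan2(3368.02, 40.73) mod 360° = 89.31°; distance = √((3368.02)² + (40.73)²) = 3368.262 m.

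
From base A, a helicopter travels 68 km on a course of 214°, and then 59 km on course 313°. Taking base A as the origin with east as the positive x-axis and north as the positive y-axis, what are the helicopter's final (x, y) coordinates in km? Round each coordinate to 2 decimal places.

(-81.17, -16.14)

Leg 1 (214°, 68 km): east 68 sin 214° = -38.03, north 68 cos 214° = -56.37
Leg 2 (313°, 59 km): east 59 sin 313° = -43.15, north 59 cos 313° = 40.24
Summing: -81.17 km east, -16.14 km north → (-81.17, -16.14).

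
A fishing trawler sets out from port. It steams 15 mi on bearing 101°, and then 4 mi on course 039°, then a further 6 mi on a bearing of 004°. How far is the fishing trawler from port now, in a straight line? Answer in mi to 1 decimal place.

Leg 1 (101°, 15 mi): east 15 sin 101° = 14.72, north 15 cos 101° = -2.86
Leg 2 (039°, 4 mi): east 4 sin 39° = 2.52, north 4 cos 39° = 3.11
Leg 3 (004°, 6 mi): east 6 sin 4° = 0.42, north 6 cos 4° = 5.99
Net: 17.66 east, 6.23 north. Distance = √((17.66)² + (6.23)²) = 18.728 mi.

18.7 mi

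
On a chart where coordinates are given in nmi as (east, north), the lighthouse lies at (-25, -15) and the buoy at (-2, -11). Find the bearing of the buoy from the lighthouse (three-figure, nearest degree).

Δeast = -2 − -25 = 23.00; Δnorth = -11 − -15 = 4.00.
Bearing = atan2(Δeast, Δnorth) mod 360° = 80.13° ≈ 080°.

080°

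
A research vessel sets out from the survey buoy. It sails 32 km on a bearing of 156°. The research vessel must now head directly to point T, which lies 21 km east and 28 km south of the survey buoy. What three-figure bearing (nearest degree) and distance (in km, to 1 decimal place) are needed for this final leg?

081°, 8.1 km

Leg 1 (156°, 32 km): east 32 sin 156° = 13.02, north 32 cos 156° = -29.23
Current position: (13.02, -29.23). Target: (21, -28). Remaining: Δeast = 7.98, Δnorth = 1.23.
Bearing = atan2(7.98, 1.23) mod 360° = 81.22°; distance = √((7.98)² + (1.23)²) = 8.079 km.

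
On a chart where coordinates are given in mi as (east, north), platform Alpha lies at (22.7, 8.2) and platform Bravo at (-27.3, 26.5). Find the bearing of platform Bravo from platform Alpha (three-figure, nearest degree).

290°

Δeast = -27.3 − 22.7 = -50.00; Δnorth = 26.5 − 8.2 = 18.30.
Bearing = atan2(Δeast, Δnorth) mod 360° = 290.10° ≈ 290°.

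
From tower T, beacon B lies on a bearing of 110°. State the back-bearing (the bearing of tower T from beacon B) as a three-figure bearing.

290°

Back-bearing = 110° + 180° = 290°.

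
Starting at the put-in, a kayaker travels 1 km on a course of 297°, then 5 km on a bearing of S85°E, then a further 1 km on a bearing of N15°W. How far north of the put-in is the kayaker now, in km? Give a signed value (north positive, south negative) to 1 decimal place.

Leg 1 (297°, 1 km): east 1 sin 297° = -0.89, north 1 cos 297° = 0.45
Leg 2 (S85°E, 5 km): east 5 sin 95° = 4.98, north 5 cos 95° = -0.44
Leg 3 (N15°W, 1 km): east 1 sin 345° = -0.26, north 1 cos 345° = 0.97
Net north component: 0.98 km.

1.0 km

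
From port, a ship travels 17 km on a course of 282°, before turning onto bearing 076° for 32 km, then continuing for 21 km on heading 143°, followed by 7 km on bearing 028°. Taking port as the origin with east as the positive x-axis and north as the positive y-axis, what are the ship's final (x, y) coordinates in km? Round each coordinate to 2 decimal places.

(30.35, 0.69)

Leg 1 (282°, 17 km): east 17 sin 282° = -16.63, north 17 cos 282° = 3.53
Leg 2 (076°, 32 km): east 32 sin 76° = 31.05, north 32 cos 76° = 7.74
Leg 3 (143°, 21 km): east 21 sin 143° = 12.64, north 21 cos 143° = -16.77
Leg 4 (028°, 7 km): east 7 sin 28° = 3.29, north 7 cos 28° = 6.18
Summing: 30.35 km east, 0.69 km north → (30.35, 0.69).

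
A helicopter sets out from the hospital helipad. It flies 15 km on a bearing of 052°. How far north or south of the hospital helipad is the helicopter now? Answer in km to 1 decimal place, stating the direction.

9.2 km north

Leg 1 (052°, 15 km): east 15 sin 52° = 11.82, north 15 cos 52° = 9.23
Net north component: 9.23 km.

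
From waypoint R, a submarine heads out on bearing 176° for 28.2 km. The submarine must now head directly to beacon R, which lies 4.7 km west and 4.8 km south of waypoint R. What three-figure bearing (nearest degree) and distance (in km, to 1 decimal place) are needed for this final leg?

Leg 1 (176°, 28.2 km): east 28.2 sin 176° = 1.97, north 28.2 cos 176° = -28.13
Current position: (1.97, -28.13). Target: (-4.7, -4.8). Remaining: Δeast = -6.67, Δnorth = 23.33.
Bearing = atan2(-6.67, 23.33) mod 360° = 344.05°; distance = √((-6.67)² + (23.33)²) = 24.265 km.

344°, 24.3 km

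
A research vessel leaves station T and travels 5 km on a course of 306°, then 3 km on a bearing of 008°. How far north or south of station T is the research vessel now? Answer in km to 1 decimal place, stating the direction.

Leg 1 (306°, 5 km): east 5 sin 306° = -4.05, north 5 cos 306° = 2.94
Leg 2 (008°, 3 km): east 3 sin 8° = 0.42, north 3 cos 8° = 2.97
Net north component: 5.91 km.

5.9 km north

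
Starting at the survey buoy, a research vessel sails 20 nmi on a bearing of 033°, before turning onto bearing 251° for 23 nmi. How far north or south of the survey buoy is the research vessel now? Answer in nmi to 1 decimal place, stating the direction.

Leg 1 (033°, 20 nmi): east 20 sin 33° = 10.89, north 20 cos 33° = 16.77
Leg 2 (251°, 23 nmi): east 23 sin 251° = -21.75, north 23 cos 251° = -7.49
Net north component: 9.29 nmi.

9.3 nmi north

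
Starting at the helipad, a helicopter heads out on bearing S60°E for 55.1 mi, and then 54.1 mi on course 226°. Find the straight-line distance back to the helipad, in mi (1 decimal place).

65.7 mi

Leg 1 (S60°E, 55.1 mi): east 55.1 sin 120° = 47.72, north 55.1 cos 120° = -27.55
Leg 2 (226°, 54.1 mi): east 54.1 sin 226° = -38.92, north 54.1 cos 226° = -37.58
Net: 8.80 east, -65.13 north. Distance = √((8.80)² + (-65.13)²) = 65.723 mi.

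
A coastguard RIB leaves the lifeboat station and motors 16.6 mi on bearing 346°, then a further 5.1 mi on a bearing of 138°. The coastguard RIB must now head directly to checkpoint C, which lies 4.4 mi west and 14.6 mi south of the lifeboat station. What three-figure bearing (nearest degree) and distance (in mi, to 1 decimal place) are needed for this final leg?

188°, 27.2 mi

Leg 1 (346°, 16.6 mi): east 16.6 sin 346° = -4.02, north 16.6 cos 346° = 16.11
Leg 2 (138°, 5.1 mi): east 5.1 sin 138° = 3.41, north 5.1 cos 138° = -3.79
Current position: (-0.60, 12.32). Target: (-4.4, -14.6). Remaining: Δeast = -3.80, Δnorth = -26.92.
Bearing = atan2(-3.80, -26.92) mod 360° = 188.03°; distance = √((-3.80)² + (-26.92)²) = 27.183 mi.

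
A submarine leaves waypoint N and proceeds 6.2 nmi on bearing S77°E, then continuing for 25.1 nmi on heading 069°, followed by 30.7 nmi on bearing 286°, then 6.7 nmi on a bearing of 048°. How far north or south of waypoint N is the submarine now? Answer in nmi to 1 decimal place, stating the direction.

Leg 1 (S77°E, 6.2 nmi): east 6.2 sin 103° = 6.04, north 6.2 cos 103° = -1.39
Leg 2 (069°, 25.1 nmi): east 25.1 sin 69° = 23.43, north 25.1 cos 69° = 9.00
Leg 3 (286°, 30.7 nmi): east 30.7 sin 286° = -29.51, north 30.7 cos 286° = 8.46
Leg 4 (048°, 6.7 nmi): east 6.7 sin 48° = 4.98, north 6.7 cos 48° = 4.48
Net north component: 20.55 nmi.

20.5 nmi north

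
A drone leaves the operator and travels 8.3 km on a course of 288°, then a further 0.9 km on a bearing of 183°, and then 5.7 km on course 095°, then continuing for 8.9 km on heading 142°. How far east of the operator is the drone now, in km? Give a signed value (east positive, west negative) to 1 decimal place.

3.2 km

Leg 1 (288°, 8.3 km): east 8.3 sin 288° = -7.89, north 8.3 cos 288° = 2.56
Leg 2 (183°, 0.9 km): east 0.9 sin 183° = -0.05, north 0.9 cos 183° = -0.90
Leg 3 (095°, 5.7 km): east 5.7 sin 95° = 5.68, north 5.7 cos 95° = -0.50
Leg 4 (142°, 8.9 km): east 8.9 sin 142° = 5.48, north 8.9 cos 142° = -7.01
Net east component: 3.22 km.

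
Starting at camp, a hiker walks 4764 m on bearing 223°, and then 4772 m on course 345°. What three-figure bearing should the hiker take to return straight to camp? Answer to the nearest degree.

Leg 1 (223°, 4764 m): east 4764 sin 223° = -3249.04, north 4764 cos 223° = -3484.17
Leg 2 (345°, 4772 m): east 4772 sin 345° = -1235.08, north 4772 cos 345° = 4609.40
Net displacement: -4484.12 east, 1125.23 north. Direction back to start is (4484.12, -1125.23): bearing = atan2(4484.12, -1125.23) mod 360° = 104.09° ≈ 104°.

104°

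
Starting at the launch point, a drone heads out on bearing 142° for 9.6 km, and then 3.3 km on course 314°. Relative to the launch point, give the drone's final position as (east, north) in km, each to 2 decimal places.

(3.54, -5.27)

Leg 1 (142°, 9.6 km): east 9.6 sin 142° = 5.91, north 9.6 cos 142° = -7.56
Leg 2 (314°, 3.3 km): east 3.3 sin 314° = -2.37, north 3.3 cos 314° = 2.29
Summing: 3.54 km east, -5.27 km north → (3.54, -5.27).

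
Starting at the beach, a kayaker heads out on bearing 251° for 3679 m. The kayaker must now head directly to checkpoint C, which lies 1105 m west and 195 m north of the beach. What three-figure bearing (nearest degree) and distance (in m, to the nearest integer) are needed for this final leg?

Leg 1 (251°, 3679 m): east 3679 sin 251° = -3478.56, north 3679 cos 251° = -1197.77
Current position: (-3478.56, -1197.77). Target: (-1105, 195). Remaining: Δeast = 2373.56, Δnorth = 1392.77.
Bearing = atan2(2373.56, 1392.77) mod 360° = 59.60°; distance = √((2373.56)² + (1392.77)²) = 2752.017 m.

060°, 2752 m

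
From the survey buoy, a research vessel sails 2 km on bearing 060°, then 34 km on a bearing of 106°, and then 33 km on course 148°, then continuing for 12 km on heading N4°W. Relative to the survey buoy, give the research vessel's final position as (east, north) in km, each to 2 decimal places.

(51.07, -24.39)

Leg 1 (060°, 2 km): east 2 sin 60° = 1.73, north 2 cos 60° = 1.00
Leg 2 (106°, 34 km): east 34 sin 106° = 32.68, north 34 cos 106° = -9.37
Leg 3 (148°, 33 km): east 33 sin 148° = 17.49, north 33 cos 148° = -27.99
Leg 4 (N4°W, 12 km): east 12 sin 356° = -0.84, north 12 cos 356° = 11.97
Summing: 51.07 km east, -24.39 km north → (51.07, -24.39).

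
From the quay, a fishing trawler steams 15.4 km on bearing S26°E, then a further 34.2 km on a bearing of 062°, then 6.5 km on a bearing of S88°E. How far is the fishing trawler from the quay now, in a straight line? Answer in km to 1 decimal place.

43.5 km

Leg 1 (S26°E, 15.4 km): east 15.4 sin 154° = 6.75, north 15.4 cos 154° = -13.84
Leg 2 (062°, 34.2 km): east 34.2 sin 62° = 30.20, north 34.2 cos 62° = 16.06
Leg 3 (S88°E, 6.5 km): east 6.5 sin 92° = 6.50, north 6.5 cos 92° = -0.23
Net: 43.44 east, 1.99 north. Distance = √((43.44)² + (1.99)²) = 43.489 km.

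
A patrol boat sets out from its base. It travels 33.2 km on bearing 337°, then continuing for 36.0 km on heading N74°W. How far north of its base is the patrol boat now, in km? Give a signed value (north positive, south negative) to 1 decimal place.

Leg 1 (337°, 33.2 km): east 33.2 sin 337° = -12.97, north 33.2 cos 337° = 30.56
Leg 2 (N74°W, 36.0 km): east 36.0 sin 286° = -34.61, north 36.0 cos 286° = 9.92
Net north component: 40.48 km.

40.5 km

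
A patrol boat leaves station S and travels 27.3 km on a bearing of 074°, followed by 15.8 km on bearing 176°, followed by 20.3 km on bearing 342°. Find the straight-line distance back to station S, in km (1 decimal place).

Leg 1 (074°, 27.3 km): east 27.3 sin 74° = 26.24, north 27.3 cos 74° = 7.52
Leg 2 (176°, 15.8 km): east 15.8 sin 176° = 1.10, north 15.8 cos 176° = -15.76
Leg 3 (342°, 20.3 km): east 20.3 sin 342° = -6.27, north 20.3 cos 342° = 19.31
Net: 21.07 east, 11.07 north. Distance = √((21.07)² + (11.07)²) = 23.802 km.

23.8 km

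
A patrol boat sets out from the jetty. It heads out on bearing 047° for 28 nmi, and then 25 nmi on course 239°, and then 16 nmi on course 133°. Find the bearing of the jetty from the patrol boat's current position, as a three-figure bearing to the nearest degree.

294°

Leg 1 (047°, 28 nmi): east 28 sin 47° = 20.48, north 28 cos 47° = 19.10
Leg 2 (239°, 25 nmi): east 25 sin 239° = -21.43, north 25 cos 239° = -12.88
Leg 3 (133°, 16 nmi): east 16 sin 133° = 11.70, north 16 cos 133° = -10.91
Net displacement: 10.75 east, -4.69 north. Direction back to start is (-10.75, 4.69): bearing = atan2(-10.75, 4.69) mod 360° = 293.58° ≈ 294°.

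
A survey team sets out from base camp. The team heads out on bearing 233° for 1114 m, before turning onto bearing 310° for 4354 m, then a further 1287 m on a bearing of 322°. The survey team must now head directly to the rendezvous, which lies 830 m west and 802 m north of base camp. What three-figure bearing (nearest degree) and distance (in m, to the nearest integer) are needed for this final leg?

119°, 4797 m

Leg 1 (233°, 1114 m): east 1114 sin 233° = -889.68, north 1114 cos 233° = -670.42
Leg 2 (310°, 4354 m): east 4354 sin 310° = -3335.36, north 4354 cos 310° = 2798.70
Leg 3 (322°, 1287 m): east 1287 sin 322° = -792.36, north 1287 cos 322° = 1014.17
Current position: (-5017.39, 3142.45). Target: (-830, 802). Remaining: Δeast = 4187.39, Δnorth = -2340.45.
Bearing = atan2(4187.39, -2340.45) mod 360° = 119.20°; distance = √((4187.39)² + (-2340.45)²) = 4797.077 m.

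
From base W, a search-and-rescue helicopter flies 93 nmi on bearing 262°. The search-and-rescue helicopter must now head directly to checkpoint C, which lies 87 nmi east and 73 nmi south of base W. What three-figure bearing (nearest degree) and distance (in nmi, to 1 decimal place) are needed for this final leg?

109°, 188.9 nmi

Leg 1 (262°, 93 nmi): east 93 sin 262° = -92.09, north 93 cos 262° = -12.94
Current position: (-92.09, -12.94). Target: (87, -73). Remaining: Δeast = 179.09, Δnorth = -60.06.
Bearing = atan2(179.09, -60.06) mod 360° = 108.54°; distance = √((179.09)² + (-60.06)²) = 188.896 nmi.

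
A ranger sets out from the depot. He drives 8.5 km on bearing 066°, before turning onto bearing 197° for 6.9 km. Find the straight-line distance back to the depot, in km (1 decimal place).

6.6 km

Leg 1 (066°, 8.5 km): east 8.5 sin 66° = 7.77, north 8.5 cos 66° = 3.46
Leg 2 (197°, 6.9 km): east 6.9 sin 197° = -2.02, north 6.9 cos 197° = -6.60
Net: 5.75 east, -3.14 north. Distance = √((5.75)² + (-3.14)²) = 6.550 km.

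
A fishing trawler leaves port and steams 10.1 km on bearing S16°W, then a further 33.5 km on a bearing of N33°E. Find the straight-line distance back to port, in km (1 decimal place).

Leg 1 (S16°W, 10.1 km): east 10.1 sin 196° = -2.78, north 10.1 cos 196° = -9.71
Leg 2 (N33°E, 33.5 km): east 33.5 sin 33° = 18.25, north 33.5 cos 33° = 28.10
Net: 15.46 east, 18.39 north. Distance = √((15.46)² + (18.39)²) = 24.024 km.

24.0 km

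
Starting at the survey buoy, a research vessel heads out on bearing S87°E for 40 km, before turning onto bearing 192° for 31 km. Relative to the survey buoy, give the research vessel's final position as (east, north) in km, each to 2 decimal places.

Leg 1 (S87°E, 40 km): east 40 sin 93° = 39.95, north 40 cos 93° = -2.09
Leg 2 (192°, 31 km): east 31 sin 192° = -6.45, north 31 cos 192° = -30.32
Summing: 33.50 km east, -32.42 km north → (33.50, -32.42).

(33.50, -32.42)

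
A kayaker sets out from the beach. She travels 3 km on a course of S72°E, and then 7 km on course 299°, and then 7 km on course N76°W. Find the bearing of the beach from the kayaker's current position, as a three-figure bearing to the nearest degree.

112°

Leg 1 (S72°E, 3 km): east 3 sin 108° = 2.85, north 3 cos 108° = -0.93
Leg 2 (299°, 7 km): east 7 sin 299° = -6.12, north 7 cos 299° = 3.39
Leg 3 (N76°W, 7 km): east 7 sin 284° = -6.79, north 7 cos 284° = 1.69
Net displacement: -10.06 east, 4.16 north. Direction back to start is (10.06, -4.16): bearing = atan2(10.06, -4.16) mod 360° = 112.46° ≈ 112°.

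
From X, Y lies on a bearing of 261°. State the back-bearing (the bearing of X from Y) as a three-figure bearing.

Back-bearing = 261° − 180° = 081°.

081°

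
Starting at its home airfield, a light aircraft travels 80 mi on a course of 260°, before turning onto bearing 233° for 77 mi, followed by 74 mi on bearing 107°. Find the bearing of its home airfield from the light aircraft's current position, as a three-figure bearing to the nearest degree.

Leg 1 (260°, 80 mi): east 80 sin 260° = -78.78, north 80 cos 260° = -13.89
Leg 2 (233°, 77 mi): east 77 sin 233° = -61.49, north 77 cos 233° = -46.34
Leg 3 (107°, 74 mi): east 74 sin 107° = 70.77, north 74 cos 107° = -21.64
Net displacement: -69.51 east, -81.87 north. Direction back to start is (69.51, 81.87): bearing = atan2(69.51, 81.87) mod 360° = 40.33° ≈ 040°.

040°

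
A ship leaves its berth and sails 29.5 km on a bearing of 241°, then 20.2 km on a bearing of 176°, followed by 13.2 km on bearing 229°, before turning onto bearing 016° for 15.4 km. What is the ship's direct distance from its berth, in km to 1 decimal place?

41.3 km

Leg 1 (241°, 29.5 km): east 29.5 sin 241° = -25.80, north 29.5 cos 241° = -14.30
Leg 2 (176°, 20.2 km): east 20.2 sin 176° = 1.41, north 20.2 cos 176° = -20.15
Leg 3 (229°, 13.2 km): east 13.2 sin 229° = -9.96, north 13.2 cos 229° = -8.66
Leg 4 (016°, 15.4 km): east 15.4 sin 16° = 4.24, north 15.4 cos 16° = 14.80
Net: -30.11 east, -28.31 north. Distance = √((-30.11)² + (-28.31)²) = 41.328 km.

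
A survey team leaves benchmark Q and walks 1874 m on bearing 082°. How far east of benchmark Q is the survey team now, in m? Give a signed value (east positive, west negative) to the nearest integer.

Leg 1 (082°, 1874 m): east 1874 sin 82° = 1855.76, north 1874 cos 82° = 260.81
Net east component: 1855.76 m.

1856 m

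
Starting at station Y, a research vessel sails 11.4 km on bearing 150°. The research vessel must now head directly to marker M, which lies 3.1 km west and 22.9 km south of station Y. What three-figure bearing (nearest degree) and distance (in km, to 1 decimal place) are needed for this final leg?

214°, 15.7 km

Leg 1 (150°, 11.4 km): east 11.4 sin 150° = 5.70, north 11.4 cos 150° = -9.87
Current position: (5.70, -9.87). Target: (-3.1, -22.9). Remaining: Δeast = -8.80, Δnorth = -13.03.
Bearing = atan2(-8.80, -13.03) mod 360° = 214.04°; distance = √((-8.80)² + (-13.03)²) = 15.721 km.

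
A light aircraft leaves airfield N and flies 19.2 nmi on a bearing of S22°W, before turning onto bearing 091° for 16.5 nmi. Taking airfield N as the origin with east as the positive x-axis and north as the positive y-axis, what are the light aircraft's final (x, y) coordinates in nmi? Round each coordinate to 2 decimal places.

Leg 1 (S22°W, 19.2 nmi): east 19.2 sin 202° = -7.19, north 19.2 cos 202° = -17.80
Leg 2 (091°, 16.5 nmi): east 16.5 sin 91° = 16.50, north 16.5 cos 91° = -0.29
Summing: 9.31 nmi east, -18.09 nmi north → (9.31, -18.09).

(9.31, -18.09)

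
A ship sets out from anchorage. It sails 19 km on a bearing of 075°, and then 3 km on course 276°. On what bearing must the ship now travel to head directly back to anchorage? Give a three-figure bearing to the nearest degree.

Leg 1 (075°, 19 km): east 19 sin 75° = 18.35, north 19 cos 75° = 4.92
Leg 2 (276°, 3 km): east 3 sin 276° = -2.98, north 3 cos 276° = 0.31
Net displacement: 15.37 east, 5.23 north. Direction back to start is (-15.37, -5.23): bearing = atan2(-15.37, -5.23) mod 360° = 251.20° ≈ 251°.

251°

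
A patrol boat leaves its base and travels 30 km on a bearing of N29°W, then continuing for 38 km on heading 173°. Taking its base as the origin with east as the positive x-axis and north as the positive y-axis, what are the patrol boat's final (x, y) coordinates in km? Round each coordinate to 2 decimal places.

(-9.91, -11.48)

Leg 1 (N29°W, 30 km): east 30 sin 331° = -14.54, north 30 cos 331° = 26.24
Leg 2 (173°, 38 km): east 38 sin 173° = 4.63, north 38 cos 173° = -37.72
Summing: -9.91 km east, -11.48 km north → (-9.91, -11.48).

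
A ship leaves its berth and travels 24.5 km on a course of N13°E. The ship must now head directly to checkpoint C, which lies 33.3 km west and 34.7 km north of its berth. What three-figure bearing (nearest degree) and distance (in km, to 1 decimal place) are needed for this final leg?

286°, 40.3 km

Leg 1 (N13°E, 24.5 km): east 24.5 sin 13° = 5.51, north 24.5 cos 13° = 23.87
Current position: (5.51, 23.87). Target: (-33.3, 34.7). Remaining: Δeast = -38.81, Δnorth = 10.83.
Bearing = atan2(-38.81, 10.83) mod 360° = 285.59°; distance = √((-38.81)² + (10.83)²) = 40.293 km.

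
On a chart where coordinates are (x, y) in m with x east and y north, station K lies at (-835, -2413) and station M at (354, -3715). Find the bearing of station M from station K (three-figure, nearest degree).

138°

Δeast = 354 − -835 = 1189.00; Δnorth = -3715 − -2413 = -1302.00.
Bearing = atan2(Δeast, Δnorth) mod 360° = 137.60° ≈ 138°.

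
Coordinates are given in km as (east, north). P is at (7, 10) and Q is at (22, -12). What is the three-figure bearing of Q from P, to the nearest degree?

146°

Δeast = 22 − 7 = 15.00; Δnorth = -12 − 10 = -22.00.
Bearing = atan2(Δeast, Δnorth) mod 360° = 145.71° ≈ 146°.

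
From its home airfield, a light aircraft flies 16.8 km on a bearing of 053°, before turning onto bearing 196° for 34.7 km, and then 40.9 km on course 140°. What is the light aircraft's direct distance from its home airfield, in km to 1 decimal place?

62.3 km

Leg 1 (053°, 16.8 km): east 16.8 sin 53° = 13.42, north 16.8 cos 53° = 10.11
Leg 2 (196°, 34.7 km): east 34.7 sin 196° = -9.56, north 34.7 cos 196° = -33.36
Leg 3 (140°, 40.9 km): east 40.9 sin 140° = 26.29, north 40.9 cos 140° = -31.33
Net: 30.14 east, -54.58 north. Distance = √((30.14)² + (-54.58)²) = 62.347 km.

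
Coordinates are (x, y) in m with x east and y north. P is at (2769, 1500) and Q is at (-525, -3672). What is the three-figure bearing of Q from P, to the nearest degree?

Δeast = -525 − 2769 = -3294.00; Δnorth = -3672 − 1500 = -5172.00.
Bearing = atan2(Δeast, Δnorth) mod 360° = 212.49° ≈ 212°.

212°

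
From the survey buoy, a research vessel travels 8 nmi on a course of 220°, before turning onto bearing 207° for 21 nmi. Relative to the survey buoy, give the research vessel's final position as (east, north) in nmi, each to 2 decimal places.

(-14.68, -24.84)

Leg 1 (220°, 8 nmi): east 8 sin 220° = -5.14, north 8 cos 220° = -6.13
Leg 2 (207°, 21 nmi): east 21 sin 207° = -9.53, north 21 cos 207° = -18.71
Summing: -14.68 nmi east, -24.84 nmi north → (-14.68, -24.84).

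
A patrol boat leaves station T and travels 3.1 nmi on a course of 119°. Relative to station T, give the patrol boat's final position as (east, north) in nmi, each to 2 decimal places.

Leg 1 (119°, 3.1 nmi): east 3.1 sin 119° = 2.71, north 3.1 cos 119° = -1.50
Summing: 2.71 nmi east, -1.50 nmi north → (2.71, -1.50).

(2.71, -1.50)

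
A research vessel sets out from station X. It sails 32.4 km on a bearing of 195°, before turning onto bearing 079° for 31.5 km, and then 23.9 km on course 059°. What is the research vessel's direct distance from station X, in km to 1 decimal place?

44.9 km

Leg 1 (195°, 32.4 km): east 32.4 sin 195° = -8.39, north 32.4 cos 195° = -31.30
Leg 2 (079°, 31.5 km): east 31.5 sin 79° = 30.92, north 31.5 cos 79° = 6.01
Leg 3 (059°, 23.9 km): east 23.9 sin 59° = 20.49, north 23.9 cos 59° = 12.31
Net: 43.02 east, -12.98 north. Distance = √((43.02)² + (-12.98)²) = 44.936 km.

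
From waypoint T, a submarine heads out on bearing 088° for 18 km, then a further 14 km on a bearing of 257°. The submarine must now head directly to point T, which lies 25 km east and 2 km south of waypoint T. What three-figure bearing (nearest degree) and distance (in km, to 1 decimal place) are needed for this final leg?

089°, 20.7 km

Leg 1 (088°, 18 km): east 18 sin 88° = 17.99, north 18 cos 88° = 0.63
Leg 2 (257°, 14 km): east 14 sin 257° = -13.64, north 14 cos 257° = -3.15
Current position: (4.35, -2.52). Target: (25, -2). Remaining: Δeast = 20.65, Δnorth = 0.52.
Bearing = atan2(20.65, 0.52) mod 360° = 88.55°; distance = √((20.65)² + (0.52)²) = 20.659 km.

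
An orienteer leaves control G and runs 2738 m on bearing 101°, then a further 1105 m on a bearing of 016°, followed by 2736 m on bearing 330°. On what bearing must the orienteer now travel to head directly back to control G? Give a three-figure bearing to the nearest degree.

Leg 1 (101°, 2738 m): east 2738 sin 101° = 2687.70, north 2738 cos 101° = -522.44
Leg 2 (016°, 1105 m): east 1105 sin 16° = 304.58, north 1105 cos 16° = 1062.19
Leg 3 (330°, 2736 m): east 2736 sin 330° = -1368.00, north 2736 cos 330° = 2369.45
Net displacement: 1624.27 east, 2909.20 north. Direction back to start is (-1624.27, -2909.20): bearing = atan2(-1624.27, -2909.20) mod 360° = 209.18° ≈ 209°.

209°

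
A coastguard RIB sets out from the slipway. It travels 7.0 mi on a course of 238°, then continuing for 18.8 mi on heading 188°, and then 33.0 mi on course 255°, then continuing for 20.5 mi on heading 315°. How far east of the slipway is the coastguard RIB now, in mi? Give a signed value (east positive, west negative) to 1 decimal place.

-54.9 mi

Leg 1 (238°, 7.0 mi): east 7.0 sin 238° = -5.94, north 7.0 cos 238° = -3.71
Leg 2 (188°, 18.8 mi): east 18.8 sin 188° = -2.62, north 18.8 cos 188° = -18.62
Leg 3 (255°, 33.0 mi): east 33.0 sin 255° = -31.88, north 33.0 cos 255° = -8.54
Leg 4 (315°, 20.5 mi): east 20.5 sin 315° = -14.50, north 20.5 cos 315° = 14.50
Net east component: -54.92 mi.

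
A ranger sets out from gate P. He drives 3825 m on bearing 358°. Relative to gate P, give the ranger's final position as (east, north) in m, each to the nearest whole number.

(-133, 3823)

Leg 1 (358°, 3825 m): east 3825 sin 358° = -133.49, north 3825 cos 358° = 3822.67
Summing: -133.49 m east, 3822.67 m north → (-133, 3823).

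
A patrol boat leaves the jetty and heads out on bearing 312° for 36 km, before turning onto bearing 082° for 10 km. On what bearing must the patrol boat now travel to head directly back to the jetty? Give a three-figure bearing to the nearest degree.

Leg 1 (312°, 36 km): east 36 sin 312° = -26.75, north 36 cos 312° = 24.09
Leg 2 (082°, 10 km): east 10 sin 82° = 9.90, north 10 cos 82° = 1.39
Net displacement: -16.85 east, 25.48 north. Direction back to start is (16.85, -25.48): bearing = atan2(16.85, -25.48) mod 360° = 146.52° ≈ 147°.

147°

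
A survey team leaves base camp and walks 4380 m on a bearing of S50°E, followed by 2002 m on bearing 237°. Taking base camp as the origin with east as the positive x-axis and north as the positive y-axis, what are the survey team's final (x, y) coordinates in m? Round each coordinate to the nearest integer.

(1676, -3906)

Leg 1 (S50°E, 4380 m): east 4380 sin 130° = 3355.27, north 4380 cos 130° = -2815.41
Leg 2 (237°, 2002 m): east 2002 sin 237° = -1679.02, north 2002 cos 237° = -1090.37
Summing: 1676.26 m east, -3905.78 m north → (1676, -3906).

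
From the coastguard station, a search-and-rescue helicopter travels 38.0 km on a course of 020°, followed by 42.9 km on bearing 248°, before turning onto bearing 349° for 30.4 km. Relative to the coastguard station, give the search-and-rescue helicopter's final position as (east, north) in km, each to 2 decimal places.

Leg 1 (020°, 38.0 km): east 38.0 sin 20° = 13.00, north 38.0 cos 20° = 35.71
Leg 2 (248°, 42.9 km): east 42.9 sin 248° = -39.78, north 42.9 cos 248° = -16.07
Leg 3 (349°, 30.4 km): east 30.4 sin 349° = -5.80, north 30.4 cos 349° = 29.84
Summing: -32.58 km east, 49.48 km north → (-32.58, 49.48).

(-32.58, 49.48)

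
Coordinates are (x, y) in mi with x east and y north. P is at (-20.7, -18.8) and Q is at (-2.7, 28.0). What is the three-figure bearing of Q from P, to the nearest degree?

021°

Δeast = -2.7 − -20.7 = 18.00; Δnorth = 28.0 − -18.8 = 46.80.
Bearing = atan2(Δeast, Δnorth) mod 360° = 21.04° ≈ 021°.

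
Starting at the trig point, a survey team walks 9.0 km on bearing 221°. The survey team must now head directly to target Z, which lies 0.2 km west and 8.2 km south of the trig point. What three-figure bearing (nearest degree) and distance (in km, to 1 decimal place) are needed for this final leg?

Leg 1 (221°, 9.0 km): east 9.0 sin 221° = -5.90, north 9.0 cos 221° = -6.79
Current position: (-5.90, -6.79). Target: (-0.2, -8.2). Remaining: Δeast = 5.70, Δnorth = -1.41.
Bearing = atan2(5.70, -1.41) mod 360° = 103.86°; distance = √((5.70)² + (-1.41)²) = 5.876 km.

104°, 5.9 km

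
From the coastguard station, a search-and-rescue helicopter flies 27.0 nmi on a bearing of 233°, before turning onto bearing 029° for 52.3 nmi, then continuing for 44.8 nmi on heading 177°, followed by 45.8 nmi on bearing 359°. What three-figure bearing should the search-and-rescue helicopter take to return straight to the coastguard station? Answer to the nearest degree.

Leg 1 (233°, 27.0 nmi): east 27.0 sin 233° = -21.56, north 27.0 cos 233° = -16.25
Leg 2 (029°, 52.3 nmi): east 52.3 sin 29° = 25.36, north 52.3 cos 29° = 45.74
Leg 3 (177°, 44.8 nmi): east 44.8 sin 177° = 2.34, north 44.8 cos 177° = -44.74
Leg 4 (359°, 45.8 nmi): east 45.8 sin 359° = -0.80, north 45.8 cos 359° = 45.79
Net displacement: 5.34 east, 30.55 north. Direction back to start is (-5.34, -30.55): bearing = atan2(-5.34, -30.55) mod 360° = 189.91° ≈ 190°.

190°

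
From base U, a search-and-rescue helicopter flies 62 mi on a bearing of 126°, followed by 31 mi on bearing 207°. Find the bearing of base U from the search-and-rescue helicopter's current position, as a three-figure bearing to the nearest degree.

Leg 1 (126°, 62 mi): east 62 sin 126° = 50.16, north 62 cos 126° = -36.44
Leg 2 (207°, 31 mi): east 31 sin 207° = -14.07, north 31 cos 207° = -27.62
Net displacement: 36.09 east, -64.06 north. Direction back to start is (-36.09, 64.06): bearing = atan2(-36.09, 64.06) mod 360° = 330.61° ≈ 331°.

331°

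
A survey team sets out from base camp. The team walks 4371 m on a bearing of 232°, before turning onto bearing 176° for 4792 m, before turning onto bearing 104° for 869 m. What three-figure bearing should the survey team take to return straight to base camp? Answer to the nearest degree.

016°

Leg 1 (232°, 4371 m): east 4371 sin 232° = -3444.40, north 4371 cos 232° = -2691.06
Leg 2 (176°, 4792 m): east 4792 sin 176° = 334.27, north 4792 cos 176° = -4780.33
Leg 3 (104°, 869 m): east 869 sin 104° = 843.19, north 869 cos 104° = -210.23
Net displacement: -2266.93 east, -7681.61 north. Direction back to start is (2266.93, 7681.61): bearing = atan2(2266.93, 7681.61) mod 360° = 16.44° ≈ 016°.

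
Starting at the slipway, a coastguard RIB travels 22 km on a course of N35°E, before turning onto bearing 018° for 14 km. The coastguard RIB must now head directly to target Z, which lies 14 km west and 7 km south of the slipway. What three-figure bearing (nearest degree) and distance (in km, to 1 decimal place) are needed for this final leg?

219°, 49.3 km

Leg 1 (N35°E, 22 km): east 22 sin 35° = 12.62, north 22 cos 35° = 18.02
Leg 2 (018°, 14 km): east 14 sin 18° = 4.33, north 14 cos 18° = 13.31
Current position: (16.94, 31.34). Target: (-14, -7). Remaining: Δeast = -30.94, Δnorth = -38.34.
Bearing = atan2(-30.94, -38.34) mod 360° = 218.91°; distance = √((-30.94)² + (-38.34)²) = 49.267 km.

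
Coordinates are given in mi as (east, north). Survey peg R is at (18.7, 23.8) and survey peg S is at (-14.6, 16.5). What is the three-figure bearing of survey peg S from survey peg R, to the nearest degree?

Δeast = -14.6 − 18.7 = -33.30; Δnorth = 16.5 − 23.8 = -7.30.
Bearing = atan2(Δeast, Δnorth) mod 360° = 257.64° ≈ 258°.

258°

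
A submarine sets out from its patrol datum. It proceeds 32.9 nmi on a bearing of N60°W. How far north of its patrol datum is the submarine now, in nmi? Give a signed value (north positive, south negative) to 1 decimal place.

Leg 1 (N60°W, 32.9 nmi): east 32.9 sin 300° = -28.49, north 32.9 cos 300° = 16.45
Net north component: 16.45 nmi.

16.5 nmi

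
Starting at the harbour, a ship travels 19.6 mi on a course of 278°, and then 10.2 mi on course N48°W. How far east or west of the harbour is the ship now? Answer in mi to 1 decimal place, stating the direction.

27.0 mi west

Leg 1 (278°, 19.6 mi): east 19.6 sin 278° = -19.41, north 19.6 cos 278° = 2.73
Leg 2 (N48°W, 10.2 mi): east 10.2 sin 312° = -7.58, north 10.2 cos 312° = 6.83
Net east component: -26.99 mi.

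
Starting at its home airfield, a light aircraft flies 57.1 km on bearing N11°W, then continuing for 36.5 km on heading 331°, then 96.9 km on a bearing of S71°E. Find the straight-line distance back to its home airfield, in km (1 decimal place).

Leg 1 (N11°W, 57.1 km): east 57.1 sin 349° = -10.90, north 57.1 cos 349° = 56.05
Leg 2 (331°, 36.5 km): east 36.5 sin 331° = -17.70, north 36.5 cos 331° = 31.92
Leg 3 (S71°E, 96.9 km): east 96.9 sin 109° = 91.62, north 96.9 cos 109° = -31.55
Net: 63.03 east, 56.43 north. Distance = √((63.03)² + (56.43)²) = 84.598 km.

84.6 km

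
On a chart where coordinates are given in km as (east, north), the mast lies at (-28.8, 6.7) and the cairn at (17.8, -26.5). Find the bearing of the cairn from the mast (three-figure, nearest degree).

Δeast = 17.8 − -28.8 = 46.60; Δnorth = -26.5 − 6.7 = -33.20.
Bearing = atan2(Δeast, Δnorth) mod 360° = 125.47° ≈ 125°.

125°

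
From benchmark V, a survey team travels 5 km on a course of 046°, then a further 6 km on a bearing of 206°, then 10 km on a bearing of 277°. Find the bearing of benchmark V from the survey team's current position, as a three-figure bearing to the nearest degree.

086°

Leg 1 (046°, 5 km): east 5 sin 46° = 3.60, north 5 cos 46° = 3.47
Leg 2 (206°, 6 km): east 6 sin 206° = -2.63, north 6 cos 206° = -5.39
Leg 3 (277°, 10 km): east 10 sin 277° = -9.93, north 10 cos 277° = 1.22
Net displacement: -8.96 east, -0.70 north. Direction back to start is (8.96, 0.70): bearing = atan2(8.96, 0.70) mod 360° = 85.53° ≈ 086°.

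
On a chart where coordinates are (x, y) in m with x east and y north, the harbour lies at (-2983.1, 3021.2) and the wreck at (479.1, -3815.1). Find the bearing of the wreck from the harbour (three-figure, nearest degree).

Δeast = 479.1 − -2983.1 = 3462.20; Δnorth = -3815.1 − 3021.2 = -6836.30.
Bearing = atan2(Δeast, Δnorth) mod 360° = 153.14° ≈ 153°.

153°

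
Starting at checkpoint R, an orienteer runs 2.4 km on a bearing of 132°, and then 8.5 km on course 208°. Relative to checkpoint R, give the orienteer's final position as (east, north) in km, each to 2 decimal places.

Leg 1 (132°, 2.4 km): east 2.4 sin 132° = 1.78, north 2.4 cos 132° = -1.61
Leg 2 (208°, 8.5 km): east 8.5 sin 208° = -3.99, north 8.5 cos 208° = -7.51
Summing: -2.21 km east, -9.11 km north → (-2.21, -9.11).

(-2.21, -9.11)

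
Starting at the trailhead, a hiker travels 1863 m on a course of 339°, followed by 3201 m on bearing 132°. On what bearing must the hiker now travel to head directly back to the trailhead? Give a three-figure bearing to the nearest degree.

Leg 1 (339°, 1863 m): east 1863 sin 339° = -667.64, north 1863 cos 339° = 1739.26
Leg 2 (132°, 3201 m): east 3201 sin 132° = 2378.81, north 3201 cos 132° = -2141.89
Net displacement: 1711.17 east, -402.63 north. Direction back to start is (-1711.17, 402.63): bearing = atan2(-1711.17, 402.63) mod 360° = 283.24° ≈ 283°.

283°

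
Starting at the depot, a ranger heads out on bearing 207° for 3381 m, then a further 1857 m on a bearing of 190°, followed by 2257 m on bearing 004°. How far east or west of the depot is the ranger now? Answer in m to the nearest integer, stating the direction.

1700 m west

Leg 1 (207°, 3381 m): east 3381 sin 207° = -1534.94, north 3381 cos 207° = -3012.49
Leg 2 (190°, 1857 m): east 1857 sin 190° = -322.46, north 1857 cos 190° = -1828.79
Leg 3 (004°, 2257 m): east 2257 sin 4° = 157.44, north 2257 cos 4° = 2251.50
Net east component: -1699.97 m.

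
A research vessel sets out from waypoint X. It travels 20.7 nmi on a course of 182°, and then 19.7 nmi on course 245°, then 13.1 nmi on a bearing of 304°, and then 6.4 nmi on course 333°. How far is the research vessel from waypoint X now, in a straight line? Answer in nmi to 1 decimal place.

Leg 1 (182°, 20.7 nmi): east 20.7 sin 182° = -0.72, north 20.7 cos 182° = -20.69
Leg 2 (245°, 19.7 nmi): east 19.7 sin 245° = -17.85, north 19.7 cos 245° = -8.33
Leg 3 (304°, 13.1 nmi): east 13.1 sin 304° = -10.86, north 13.1 cos 304° = 7.33
Leg 4 (333°, 6.4 nmi): east 6.4 sin 333° = -2.91, north 6.4 cos 333° = 5.70
Net: -32.34 east, -15.99 north. Distance = √((-32.34)² + (-15.99)²) = 36.077 nmi.

36.1 nmi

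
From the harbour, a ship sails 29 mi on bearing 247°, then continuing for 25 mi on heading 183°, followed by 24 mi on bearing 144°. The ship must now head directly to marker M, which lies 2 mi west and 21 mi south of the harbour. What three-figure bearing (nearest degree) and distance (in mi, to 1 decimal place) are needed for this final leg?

019°, 36.7 mi

Leg 1 (247°, 29 mi): east 29 sin 247° = -26.69, north 29 cos 247° = -11.33
Leg 2 (183°, 25 mi): east 25 sin 183° = -1.31, north 25 cos 183° = -24.97
Leg 3 (144°, 24 mi): east 24 sin 144° = 14.11, north 24 cos 144° = -19.42
Current position: (-13.90, -55.71). Target: (-2, -21). Remaining: Δeast = 11.90, Δnorth = 34.71.
Bearing = atan2(11.90, 34.71) mod 360° = 18.92°; distance = √((11.90)² + (34.71)²) = 36.695 mi.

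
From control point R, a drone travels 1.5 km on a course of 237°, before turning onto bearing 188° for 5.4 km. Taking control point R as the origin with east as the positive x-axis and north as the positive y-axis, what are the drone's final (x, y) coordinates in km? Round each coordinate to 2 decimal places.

(-2.01, -6.16)

Leg 1 (237°, 1.5 km): east 1.5 sin 237° = -1.26, north 1.5 cos 237° = -0.82
Leg 2 (188°, 5.4 km): east 5.4 sin 188° = -0.75, north 5.4 cos 188° = -5.35
Summing: -2.01 km east, -6.16 km north → (-2.01, -6.16).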